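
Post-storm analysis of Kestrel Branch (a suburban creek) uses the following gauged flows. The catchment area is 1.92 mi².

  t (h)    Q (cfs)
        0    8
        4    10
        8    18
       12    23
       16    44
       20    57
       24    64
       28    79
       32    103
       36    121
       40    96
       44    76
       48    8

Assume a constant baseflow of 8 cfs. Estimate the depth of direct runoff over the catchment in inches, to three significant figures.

Direct runoff: 0.0, 2.0, 10.0, 15.0, 36.0, 49.0, 56.0, 71.0, 95.0, 113.0, 88.0, 68.0, 0.0 cfs; ΣQ_DR = 603.0 cfs.
V = ΣQ_DR · Δt = 603.0 × 14400 s = 8.683 × 10^6 ft³.
Over A = 1.92 mi², depth = V / A = 1.95 in.

d ≈ 1.95 in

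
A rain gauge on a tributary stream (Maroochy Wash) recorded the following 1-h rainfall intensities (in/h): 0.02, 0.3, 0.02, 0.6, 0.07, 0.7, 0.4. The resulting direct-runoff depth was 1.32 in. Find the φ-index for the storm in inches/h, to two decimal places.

φ ≈ 0.17 in/h

Only the 4 blocks with intensity above φ contribute runoff: 0.3, 0.6, 0.7, 0.4 in/h.
Σ(I−φ)·Δt = d  ⇒  (0.3+0.6+0.7+0.4 − 4φ)·1 = 1.32
φ = (2.000 − 1.32/1) / 4 = 0.17 in/h.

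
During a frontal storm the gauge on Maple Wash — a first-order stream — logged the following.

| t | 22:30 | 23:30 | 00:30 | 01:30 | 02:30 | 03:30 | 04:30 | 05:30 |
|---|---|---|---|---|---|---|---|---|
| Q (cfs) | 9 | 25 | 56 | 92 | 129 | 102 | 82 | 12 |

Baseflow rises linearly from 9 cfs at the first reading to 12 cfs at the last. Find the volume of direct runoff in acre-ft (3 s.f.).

Direct-runoff ordinates (Q − Q_b): 0.00, 15.57, 46.14, 81.71, 118.29, 90.86, 70.43, 0.00 cfs.
ΣQ_DR = 423.0 cfs.
With Δt = 1 h = 3600 s, V = ΣQ_DR · Δt = 423.0 × 3600 = 1.52 × 10^6 ft³ = 35.0 acre-ft.

V ≈ 35.0 acre-ft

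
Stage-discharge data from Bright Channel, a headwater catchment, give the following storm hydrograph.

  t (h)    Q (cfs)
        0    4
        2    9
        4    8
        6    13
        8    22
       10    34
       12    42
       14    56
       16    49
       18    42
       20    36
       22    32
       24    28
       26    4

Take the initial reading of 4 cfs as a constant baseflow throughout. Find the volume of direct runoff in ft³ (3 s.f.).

V ≈ 2.33 × 10^6 ft³

Direct-runoff ordinates (Q − Q_b): 0.0, 5.0, 4.0, 9.0, 18.0, 30.0, 38.0, 52.0, 45.0, 38.0, 32.0, 28.0, 24.0, 0.0 cfs.
ΣQ_DR = 323.0 cfs.
With Δt = 2 h = 7200 s, V = ΣQ_DR · Δt = 323.0 × 7200 = 2.33 × 10^6 ft³.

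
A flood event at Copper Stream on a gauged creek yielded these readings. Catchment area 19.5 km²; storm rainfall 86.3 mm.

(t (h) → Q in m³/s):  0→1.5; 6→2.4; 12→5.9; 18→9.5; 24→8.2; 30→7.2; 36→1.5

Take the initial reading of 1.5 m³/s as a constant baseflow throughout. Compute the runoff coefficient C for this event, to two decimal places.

C ≈ 0.33

ΣQ_DR = 25.70 m³/s; V = ΣQ_DR·Δt = 5.551 × 10^5 m³.
Runoff depth d = V / A = 28.47 mm.
C = d / P = 28.47 / 86.3 = 0.33.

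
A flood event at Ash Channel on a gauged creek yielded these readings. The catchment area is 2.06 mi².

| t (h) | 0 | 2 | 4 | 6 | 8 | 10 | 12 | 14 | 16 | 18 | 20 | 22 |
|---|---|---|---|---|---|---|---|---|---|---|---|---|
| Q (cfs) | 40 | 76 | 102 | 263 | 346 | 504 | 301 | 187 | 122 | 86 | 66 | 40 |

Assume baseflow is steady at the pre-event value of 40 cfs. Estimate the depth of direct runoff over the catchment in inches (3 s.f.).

Direct runoff: 0.0, 36.0, 62.0, 223.0, 306.0, 464.0, 261.0, 147.0, 82.0, 46.0, 26.0, 0.0 cfs; ΣQ_DR = 1653 cfs.
V = ΣQ_DR · Δt = 1653 × 7200 s = 1.190 × 10^7 ft³.
Over A = 2.06 mi², depth = V / A = 2.49 in.

d ≈ 2.49 in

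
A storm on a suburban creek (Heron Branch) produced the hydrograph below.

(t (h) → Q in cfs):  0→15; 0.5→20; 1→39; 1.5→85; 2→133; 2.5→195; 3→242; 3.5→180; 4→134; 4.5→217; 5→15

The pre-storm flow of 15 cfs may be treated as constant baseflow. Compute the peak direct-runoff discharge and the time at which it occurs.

Subtracting baseflow gives direct-runoff ordinates: 0.0, 5.0, 24.0, 70.0, 118.0, 180.0, 227.0, 165.0, 119.0, 202.0, 0.0 cfs.
The maximum is 227.0 cfs, occurring at the reading for t = 3 h.

Q_p = 227.0 cfs at t = 3 h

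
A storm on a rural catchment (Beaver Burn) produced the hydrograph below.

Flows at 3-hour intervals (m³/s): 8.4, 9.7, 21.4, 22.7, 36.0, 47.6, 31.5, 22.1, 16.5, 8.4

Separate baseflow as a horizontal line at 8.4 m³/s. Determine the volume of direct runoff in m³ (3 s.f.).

V ≈ 1.52 × 10^6 m³

Direct-runoff ordinates (Q − Q_b): 0.0, 1.3, 13.0, 14.3, 27.6, 39.2, 23.1, 13.7, 8.1, 0.0 m³/s.
ΣQ_DR = 140.3 m³/s.
With Δt = 3 h = 10800 s, V = ΣQ_DR · Δt = 140.3 × 10800 = 1.52 × 10^6 m³.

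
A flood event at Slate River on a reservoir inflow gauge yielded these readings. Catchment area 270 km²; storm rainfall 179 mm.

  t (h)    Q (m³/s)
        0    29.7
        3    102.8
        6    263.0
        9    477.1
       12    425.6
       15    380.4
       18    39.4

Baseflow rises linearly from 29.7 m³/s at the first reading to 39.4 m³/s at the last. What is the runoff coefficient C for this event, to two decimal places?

ΣQ_DR = 1476 m³/s; V = ΣQ_DR·Δt = 1.594 × 10^7 m³.
Runoff depth d = V / A = 59.05 mm.
C = d / P = 59.05 / 179 = 0.33.

C ≈ 0.33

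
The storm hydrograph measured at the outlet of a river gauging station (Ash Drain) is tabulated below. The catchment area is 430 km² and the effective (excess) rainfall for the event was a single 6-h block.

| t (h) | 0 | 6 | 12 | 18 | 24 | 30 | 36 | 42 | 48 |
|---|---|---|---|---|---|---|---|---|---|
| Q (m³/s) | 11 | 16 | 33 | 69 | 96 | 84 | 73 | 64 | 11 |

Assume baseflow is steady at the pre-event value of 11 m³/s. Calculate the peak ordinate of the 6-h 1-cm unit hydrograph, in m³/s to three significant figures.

Direct runoff: 0.0, 5.0, 22.0, 58.0, 85.0, 73.0, 62.0, 53.0, 0.0 m³/s; ΣQ_DR = 358.0 m³/s, peak = 85.0 m³/s.
Runoff depth d = ΣQ_DR·Δt / A = 358.0 × 21600 / (430 km²) = 17.98 mm.
The 1-cm UH is the DRH scaled by (10 mm)/d, so U_p = 85.0 × 10/17.98 = 47.3 m³/s.

U_p ≈ 47.3 m³/s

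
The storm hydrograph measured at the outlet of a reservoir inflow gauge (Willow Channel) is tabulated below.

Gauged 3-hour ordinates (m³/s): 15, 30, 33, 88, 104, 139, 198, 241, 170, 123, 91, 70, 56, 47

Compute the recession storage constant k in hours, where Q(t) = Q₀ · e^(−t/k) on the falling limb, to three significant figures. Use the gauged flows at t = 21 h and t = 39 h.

On the falling limb, Q drops from 241 to 47 m³/s between t = 21 h and t = 39 h (Δt = 18 h).
k = −Δt / ln(Q₂/Q₁) = −18 / ln(47/241) = 11.0 h.

k ≈ 11.0 h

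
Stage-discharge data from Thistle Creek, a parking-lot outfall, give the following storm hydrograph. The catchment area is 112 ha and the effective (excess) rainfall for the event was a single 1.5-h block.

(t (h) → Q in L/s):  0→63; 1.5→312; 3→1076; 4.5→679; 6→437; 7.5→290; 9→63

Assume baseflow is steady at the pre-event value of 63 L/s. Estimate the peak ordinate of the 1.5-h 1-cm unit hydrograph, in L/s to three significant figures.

Direct runoff: 0.0, 249.0, 1013.0, 616.0, 374.0, 227.0, 0.0 L/s; ΣQ_DR = 2479 L/s, peak = 1013.0 L/s.
Runoff depth d = ΣQ_DR·Δt / A = 2479 × 5400 / (112 ha) = 11.95 mm.
The 1-cm UH is the DRH scaled by (10 mm)/d, so U_p = 1013.0 × 10/11.95 = 848 L/s.

U_p ≈ 848 L/s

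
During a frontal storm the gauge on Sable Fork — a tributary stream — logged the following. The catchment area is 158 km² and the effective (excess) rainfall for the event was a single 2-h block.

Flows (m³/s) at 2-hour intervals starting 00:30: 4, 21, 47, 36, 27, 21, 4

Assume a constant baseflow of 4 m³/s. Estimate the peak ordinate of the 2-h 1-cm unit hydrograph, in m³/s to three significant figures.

Direct runoff: 0.0, 17.0, 43.0, 32.0, 23.0, 17.0, 0.0 m³/s; ΣQ_DR = 132.0 m³/s, peak = 43.0 m³/s.
Runoff depth d = ΣQ_DR·Δt / A = 132.0 × 7200 / (158 km²) = 6.015 mm.
The 1-cm UH is the DRH scaled by (10 mm)/d, so U_p = 43.0 × 10/6.015 = 71.5 m³/s.

U_p ≈ 71.5 m³/s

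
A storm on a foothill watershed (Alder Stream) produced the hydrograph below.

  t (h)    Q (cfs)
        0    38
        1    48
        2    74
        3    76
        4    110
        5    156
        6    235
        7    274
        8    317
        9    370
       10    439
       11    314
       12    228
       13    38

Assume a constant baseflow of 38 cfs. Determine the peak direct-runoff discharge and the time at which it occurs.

Q_p = 401.0 cfs at t = 10 h

Subtracting baseflow gives direct-runoff ordinates: 0.0, 10.0, 36.0, 38.0, 72.0, 118.0, 197.0, 236.0, 279.0, 332.0, 401.0, 276.0, 190.0, 0.0 cfs.
The maximum is 401.0 cfs, occurring at the reading for t = 10 h.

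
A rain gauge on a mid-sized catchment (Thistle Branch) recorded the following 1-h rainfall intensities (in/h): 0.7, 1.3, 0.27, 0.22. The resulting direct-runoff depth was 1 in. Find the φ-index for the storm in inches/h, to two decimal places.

Only the 2 blocks with intensity above φ contribute runoff: 0.7, 1.3 in/h.
Σ(I−φ)·Δt = d  ⇒  (0.7+1.3 − 2φ)·1 = 1
φ = (2.000 − 1/1) / 2 = 0.50 in/h.

φ ≈ 0.50 in/h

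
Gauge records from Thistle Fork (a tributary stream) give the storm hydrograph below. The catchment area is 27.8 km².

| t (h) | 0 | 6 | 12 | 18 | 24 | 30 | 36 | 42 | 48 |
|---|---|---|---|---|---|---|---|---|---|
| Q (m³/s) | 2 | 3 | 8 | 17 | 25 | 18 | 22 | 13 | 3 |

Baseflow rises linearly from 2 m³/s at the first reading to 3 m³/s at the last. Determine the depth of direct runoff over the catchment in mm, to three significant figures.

Direct runoff: 0.00, 0.88, 5.75, 14.62, 22.50, 15.38, 19.25, 10.12, 0.00 m³/s; ΣQ_DR = 88.50 m³/s.
V = ΣQ_DR · Δt = 88.50 × 21600 s = 1.912 × 10^6 m³.
Over A = 27.8 km², depth = V / A = 68.8 mm.

d ≈ 68.8 mm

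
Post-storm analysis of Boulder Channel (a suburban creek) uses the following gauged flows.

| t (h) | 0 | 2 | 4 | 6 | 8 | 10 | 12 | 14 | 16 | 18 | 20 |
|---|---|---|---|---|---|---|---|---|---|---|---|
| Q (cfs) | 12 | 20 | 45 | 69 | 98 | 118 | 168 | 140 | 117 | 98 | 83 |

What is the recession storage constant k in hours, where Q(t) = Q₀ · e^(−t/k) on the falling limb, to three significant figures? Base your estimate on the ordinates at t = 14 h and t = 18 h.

k ≈ 11.2 h

On the falling limb, Q drops from 140 to 98 cfs between t = 14 h and t = 18 h (Δt = 4 h).
k = −Δt / ln(Q₂/Q₁) = −4 / ln(98/140) = 11.2 h.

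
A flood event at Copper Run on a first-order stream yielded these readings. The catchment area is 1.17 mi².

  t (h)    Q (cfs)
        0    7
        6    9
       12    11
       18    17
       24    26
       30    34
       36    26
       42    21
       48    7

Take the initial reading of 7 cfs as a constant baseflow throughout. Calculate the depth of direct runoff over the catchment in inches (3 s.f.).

d ≈ 0.755 in

Direct runoff: 0.0, 2.0, 4.0, 10.0, 19.0, 27.0, 19.0, 14.0, 0.0 cfs; ΣQ_DR = 95.00 cfs.
V = ΣQ_DR · Δt = 95.00 × 21600 s = 2.052 × 10^6 ft³.
Over A = 1.17 mi², depth = V / A = 0.755 in.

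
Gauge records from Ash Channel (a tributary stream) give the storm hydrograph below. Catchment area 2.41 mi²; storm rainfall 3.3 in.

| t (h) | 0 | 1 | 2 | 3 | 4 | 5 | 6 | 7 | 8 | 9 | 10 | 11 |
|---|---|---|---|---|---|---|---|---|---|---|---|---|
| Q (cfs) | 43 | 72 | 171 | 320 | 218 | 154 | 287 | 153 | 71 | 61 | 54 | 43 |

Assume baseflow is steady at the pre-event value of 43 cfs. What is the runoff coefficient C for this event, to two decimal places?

ΣQ_DR = 1131 cfs; V = ΣQ_DR·Δt = 4.072 × 10^6 ft³.
Runoff depth d = V / A = 0.7272 in.
C = d / P = 0.7272 / 3.3 = 0.22.

C ≈ 0.22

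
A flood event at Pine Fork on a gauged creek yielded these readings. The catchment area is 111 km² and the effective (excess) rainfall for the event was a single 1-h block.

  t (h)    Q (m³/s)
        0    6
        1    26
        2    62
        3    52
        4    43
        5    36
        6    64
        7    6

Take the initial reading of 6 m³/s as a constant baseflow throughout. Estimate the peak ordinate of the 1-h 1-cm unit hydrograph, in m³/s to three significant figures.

U_p ≈ 72.4 m³/s

Direct runoff: 0.0, 20.0, 56.0, 46.0, 37.0, 30.0, 58.0, 0.0 m³/s; ΣQ_DR = 247.0 m³/s, peak = 58.0 m³/s.
Runoff depth d = ΣQ_DR·Δt / A = 247.0 × 3600 / (111 km²) = 8.011 mm.
The 1-cm UH is the DRH scaled by (10 mm)/d, so U_p = 58.0 × 10/8.011 = 72.4 m³/s.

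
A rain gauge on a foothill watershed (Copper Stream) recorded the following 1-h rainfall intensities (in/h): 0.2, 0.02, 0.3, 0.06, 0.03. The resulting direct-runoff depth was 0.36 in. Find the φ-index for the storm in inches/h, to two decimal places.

φ ≈ 0.07 in/h

Only the 2 blocks with intensity above φ contribute runoff: 0.2, 0.3 in/h.
Σ(I−φ)·Δt = d  ⇒  (0.2+0.3 − 2φ)·1 = 0.36
φ = (0.5000 − 0.36/1) / 2 = 0.07 in/h.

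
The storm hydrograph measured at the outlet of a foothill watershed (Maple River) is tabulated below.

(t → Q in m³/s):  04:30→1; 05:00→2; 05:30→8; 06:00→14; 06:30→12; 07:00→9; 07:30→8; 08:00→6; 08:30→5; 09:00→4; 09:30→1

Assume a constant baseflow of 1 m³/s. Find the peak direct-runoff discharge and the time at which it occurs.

Q_p = 13.0 m³/s at t = 06:00

Subtracting baseflow gives direct-runoff ordinates: 0.0, 1.0, 7.0, 13.0, 11.0, 8.0, 7.0, 5.0, 4.0, 3.0, 0.0 m³/s.
The maximum is 13.0 m³/s, occurring at the reading for t = 06:00.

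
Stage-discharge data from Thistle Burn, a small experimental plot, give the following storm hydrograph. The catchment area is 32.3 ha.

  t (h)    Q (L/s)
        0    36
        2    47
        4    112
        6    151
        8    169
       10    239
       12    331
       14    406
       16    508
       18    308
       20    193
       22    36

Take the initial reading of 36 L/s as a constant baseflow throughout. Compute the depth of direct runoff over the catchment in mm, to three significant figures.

d ≈ 46.9 mm

Direct runoff: 0.0, 11.0, 76.0, 115.0, 133.0, 203.0, 295.0, 370.0, 472.0, 272.0, 157.0, 0.0 L/s; ΣQ_DR = 2104 L/s.
V = ΣQ_DR · Δt = 2104 × 7200 s = 1.515 × 10^7 L.
Over A = 32.3 ha, depth = V / A = 46.9 mm.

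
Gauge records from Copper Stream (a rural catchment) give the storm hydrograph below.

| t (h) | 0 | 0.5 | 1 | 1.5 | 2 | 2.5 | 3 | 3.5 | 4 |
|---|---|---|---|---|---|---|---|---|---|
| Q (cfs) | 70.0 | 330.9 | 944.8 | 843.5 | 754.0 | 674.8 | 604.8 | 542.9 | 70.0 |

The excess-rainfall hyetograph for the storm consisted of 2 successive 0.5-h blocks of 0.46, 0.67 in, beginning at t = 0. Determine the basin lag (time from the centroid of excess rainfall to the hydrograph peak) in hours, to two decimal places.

Centroid of excess rainfall: t_c = Σ P_i·t̄_i / ΣP_i = 0.5465 h (block centres at 0.25, 0.75 h).
Hydrograph peak occurs at t = 1 h, so basin lag t_L = 1 − 0.5465 = 0.45 h.

t_L ≈ 0.45 h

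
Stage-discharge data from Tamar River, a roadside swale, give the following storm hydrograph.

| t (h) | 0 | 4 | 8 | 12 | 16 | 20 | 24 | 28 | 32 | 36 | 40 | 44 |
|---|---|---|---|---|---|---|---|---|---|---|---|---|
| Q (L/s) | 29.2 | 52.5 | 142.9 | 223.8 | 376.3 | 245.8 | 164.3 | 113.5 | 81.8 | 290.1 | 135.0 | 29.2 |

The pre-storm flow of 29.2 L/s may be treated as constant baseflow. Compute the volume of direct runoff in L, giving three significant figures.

V ≈ 2.21 × 10^7 L

Direct-runoff ordinates (Q − Q_b): 0.0, 23.3, 113.7, 194.6, 347.1, 216.6, 135.1, 84.3, 52.6, 260.9, 105.8, 0.0 L/s.
ΣQ_DR = 1534 L/s.
With Δt = 4 h = 14400 s, V = ΣQ_DR · Δt = 1534 × 14400 = 2.21 × 10^7 L.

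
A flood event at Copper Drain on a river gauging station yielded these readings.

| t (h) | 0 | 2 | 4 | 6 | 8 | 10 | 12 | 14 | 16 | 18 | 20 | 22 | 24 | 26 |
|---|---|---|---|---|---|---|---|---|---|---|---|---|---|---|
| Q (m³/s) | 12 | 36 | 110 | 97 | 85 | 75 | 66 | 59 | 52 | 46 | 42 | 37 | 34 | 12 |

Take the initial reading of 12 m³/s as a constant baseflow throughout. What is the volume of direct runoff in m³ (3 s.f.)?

Direct-runoff ordinates (Q − Q_b): 0.0, 24.0, 98.0, 85.0, 73.0, 63.0, 54.0, 47.0, 40.0, 34.0, 30.0, 25.0, 22.0, 0.0 m³/s.
ΣQ_DR = 595.0 m³/s.
With Δt = 2 h = 7200 s, V = ΣQ_DR · Δt = 595.0 × 7200 = 4.28 × 10^6 m³.

V ≈ 4.28 × 10^6 m³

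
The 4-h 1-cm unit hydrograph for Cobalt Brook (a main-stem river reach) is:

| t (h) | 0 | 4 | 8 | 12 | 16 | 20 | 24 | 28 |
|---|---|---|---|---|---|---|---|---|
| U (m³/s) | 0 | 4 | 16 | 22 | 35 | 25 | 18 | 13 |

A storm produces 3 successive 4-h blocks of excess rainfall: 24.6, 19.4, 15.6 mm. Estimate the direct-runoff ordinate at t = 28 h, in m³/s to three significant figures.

By discrete convolution, Q_j = Σ (P_i / 10 mm) · U_{j−i}.
At t = 28 h (j=7): Q = (24.6/10)·13 + (19.4/10)·18 + (15.6/10)·25 = 106 m³/s.

Q ≈ 106 m³/s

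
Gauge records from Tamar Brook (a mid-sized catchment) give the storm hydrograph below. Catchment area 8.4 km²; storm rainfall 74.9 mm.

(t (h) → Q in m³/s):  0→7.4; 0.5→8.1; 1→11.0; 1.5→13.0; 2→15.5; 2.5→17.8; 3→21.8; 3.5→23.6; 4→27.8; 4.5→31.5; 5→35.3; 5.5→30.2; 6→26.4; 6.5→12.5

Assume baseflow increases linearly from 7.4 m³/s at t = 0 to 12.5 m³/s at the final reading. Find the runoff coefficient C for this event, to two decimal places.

ΣQ_DR = 142.6 m³/s; V = ΣQ_DR·Δt = 2.567 × 10^5 m³.
Runoff depth d = V / A = 30.56 mm.
C = d / P = 30.56 / 74.9 = 0.41.

C ≈ 0.41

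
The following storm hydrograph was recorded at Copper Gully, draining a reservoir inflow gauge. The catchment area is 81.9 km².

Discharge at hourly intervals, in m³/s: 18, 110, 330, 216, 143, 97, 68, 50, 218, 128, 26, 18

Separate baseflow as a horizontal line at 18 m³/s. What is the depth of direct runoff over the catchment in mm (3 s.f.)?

Direct runoff: 0.0, 92.0, 312.0, 198.0, 125.0, 79.0, 50.0, 32.0, 200.0, 110.0, 8.0, 0.0 m³/s; ΣQ_DR = 1206 m³/s.
V = ΣQ_DR · Δt = 1206 × 3600 s = 4.342 × 10^6 m³.
Over A = 81.9 km², depth = V / A = 53.0 mm.

d ≈ 53.0 mm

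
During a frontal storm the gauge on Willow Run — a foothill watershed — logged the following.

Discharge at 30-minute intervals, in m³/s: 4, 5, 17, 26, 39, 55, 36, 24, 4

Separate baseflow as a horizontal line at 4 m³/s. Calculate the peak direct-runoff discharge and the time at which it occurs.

Q_p = 51.0 m³/s at t = 2.5 h

Subtracting baseflow gives direct-runoff ordinates: 0.0, 1.0, 13.0, 22.0, 35.0, 51.0, 32.0, 20.0, 0.0 m³/s.
The maximum is 51.0 m³/s, occurring at the reading for t = 2.5 h.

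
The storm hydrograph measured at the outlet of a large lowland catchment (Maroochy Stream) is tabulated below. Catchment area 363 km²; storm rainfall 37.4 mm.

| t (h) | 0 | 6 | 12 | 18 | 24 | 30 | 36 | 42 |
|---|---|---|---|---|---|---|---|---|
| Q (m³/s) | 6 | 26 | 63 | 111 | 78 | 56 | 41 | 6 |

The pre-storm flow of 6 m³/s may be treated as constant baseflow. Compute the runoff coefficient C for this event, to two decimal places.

ΣQ_DR = 339.0 m³/s; V = ΣQ_DR·Δt = 7.322 × 10^6 m³.
Runoff depth d = V / A = 20.17 mm.
C = d / P = 20.17 / 37.4 = 0.54.

C ≈ 0.54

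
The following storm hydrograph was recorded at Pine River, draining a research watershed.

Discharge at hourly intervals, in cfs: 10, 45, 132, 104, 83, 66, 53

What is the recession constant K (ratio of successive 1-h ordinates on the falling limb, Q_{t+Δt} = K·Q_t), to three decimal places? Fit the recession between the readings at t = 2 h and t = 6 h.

Using the recession-limb readings at t = 2 h and t = 6 h: Q falls from 132 to 53 cfs over 4 intervals.
K = (Q₂/Q₁)^(1/4) = (53/132)^(1/4) = 0.796.

K ≈ 0.796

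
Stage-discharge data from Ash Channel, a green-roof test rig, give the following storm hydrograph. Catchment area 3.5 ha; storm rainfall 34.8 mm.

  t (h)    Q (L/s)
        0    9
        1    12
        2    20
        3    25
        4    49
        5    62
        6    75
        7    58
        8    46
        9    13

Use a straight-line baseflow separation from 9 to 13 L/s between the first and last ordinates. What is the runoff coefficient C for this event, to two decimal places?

C ≈ 0.77

ΣQ_DR = 259.0 L/s; V = ΣQ_DR·Δt = 9.324 × 10^5 L.
Runoff depth d = V / A = 26.64 mm.
C = d / P = 26.64 / 34.8 = 0.77.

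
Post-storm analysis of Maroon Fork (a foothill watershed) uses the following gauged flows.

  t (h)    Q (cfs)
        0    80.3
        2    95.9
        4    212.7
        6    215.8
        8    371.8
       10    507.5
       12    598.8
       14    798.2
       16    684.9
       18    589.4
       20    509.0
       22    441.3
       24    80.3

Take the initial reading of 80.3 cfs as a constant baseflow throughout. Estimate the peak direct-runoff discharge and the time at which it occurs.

Subtracting baseflow gives direct-runoff ordinates: 0.0, 15.6, 132.4, 135.5, 291.5, 427.2, 518.5, 717.9, 604.6, 509.1, 428.7, 361.0, 0.0 cfs.
The maximum is 717.9 cfs, occurring at the reading for t = 14 h.

Q_p = 717.9 cfs at t = 14 h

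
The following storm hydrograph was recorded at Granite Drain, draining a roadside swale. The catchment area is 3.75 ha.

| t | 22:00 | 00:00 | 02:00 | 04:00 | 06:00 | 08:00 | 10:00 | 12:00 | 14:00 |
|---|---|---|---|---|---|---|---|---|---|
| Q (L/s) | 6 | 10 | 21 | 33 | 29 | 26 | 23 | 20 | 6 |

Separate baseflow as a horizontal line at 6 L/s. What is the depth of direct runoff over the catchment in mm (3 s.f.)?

d ≈ 23.0 mm

Direct runoff: 0.0, 4.0, 15.0, 27.0, 23.0, 20.0, 17.0, 14.0, 0.0 L/s; ΣQ_DR = 120.0 L/s.
V = ΣQ_DR · Δt = 120.0 × 7200 s = 8.640 × 10^5 L.
Over A = 3.75 ha, depth = V / A = 23.0 mm.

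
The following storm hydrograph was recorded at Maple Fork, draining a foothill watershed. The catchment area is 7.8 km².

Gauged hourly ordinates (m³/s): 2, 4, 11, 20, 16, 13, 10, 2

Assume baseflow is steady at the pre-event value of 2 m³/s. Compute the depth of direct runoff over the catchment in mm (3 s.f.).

d ≈ 28.6 mm

Direct runoff: 0.0, 2.0, 9.0, 18.0, 14.0, 11.0, 8.0, 0.0 m³/s; ΣQ_DR = 62.00 m³/s.
V = ΣQ_DR · Δt = 62.00 × 3600 s = 2.232 × 10^5 m³.
Over A = 7.8 km², depth = V / A = 28.6 mm.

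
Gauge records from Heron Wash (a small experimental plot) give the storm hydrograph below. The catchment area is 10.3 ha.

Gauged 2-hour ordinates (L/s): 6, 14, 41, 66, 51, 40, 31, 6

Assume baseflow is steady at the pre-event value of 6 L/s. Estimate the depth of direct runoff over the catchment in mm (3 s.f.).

Direct runoff: 0.0, 8.0, 35.0, 60.0, 45.0, 34.0, 25.0, 0.0 L/s; ΣQ_DR = 207.0 L/s.
V = ΣQ_DR · Δt = 207.0 × 7200 s = 1.490 × 10^6 L.
Over A = 10.3 ha, depth = V / A = 14.5 mm.

d ≈ 14.5 mm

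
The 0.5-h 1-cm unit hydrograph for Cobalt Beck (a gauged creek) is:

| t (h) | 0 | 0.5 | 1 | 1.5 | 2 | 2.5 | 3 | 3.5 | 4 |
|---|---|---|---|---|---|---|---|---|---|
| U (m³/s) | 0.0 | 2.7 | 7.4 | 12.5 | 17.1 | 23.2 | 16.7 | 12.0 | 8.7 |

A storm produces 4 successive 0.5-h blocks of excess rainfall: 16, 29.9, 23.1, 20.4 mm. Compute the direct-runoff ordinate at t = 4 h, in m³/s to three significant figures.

Q ≈ 136 m³/s

By discrete convolution, Q_j = Σ (P_i / 10 mm) · U_{j−i}.
At t = 4 h (j=8): Q = (16/10)·8.7 + (29.9/10)·12.0 + (23.1/10)·16.7 + (20.4/10)·23.2 = 136 m³/s.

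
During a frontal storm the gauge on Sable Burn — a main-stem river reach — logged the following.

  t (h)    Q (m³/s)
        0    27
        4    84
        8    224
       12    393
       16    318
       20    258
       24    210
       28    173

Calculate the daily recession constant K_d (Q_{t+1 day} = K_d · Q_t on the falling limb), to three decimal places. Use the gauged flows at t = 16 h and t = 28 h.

Between t = 16 h and t = 28 h the flow falls from 318 to 173 m³/s over 3×4 h = 12 h.
Per-interval ratio K = (173/318)^(1/3) = 0.8163; K_d = K^(24/4) = 0.296.

K_d ≈ 0.296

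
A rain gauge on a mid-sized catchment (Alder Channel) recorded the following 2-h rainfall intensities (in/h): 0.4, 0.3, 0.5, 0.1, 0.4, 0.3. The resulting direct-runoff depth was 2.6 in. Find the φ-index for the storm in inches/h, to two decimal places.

Only the 5 blocks with intensity above φ contribute runoff: 0.4, 0.3, 0.5, 0.4, 0.3 in/h.
Σ(I−φ)·Δt = d  ⇒  (0.4+0.3+0.5+0.4+0.3 − 5φ)·2 = 2.6
φ = (1.900 − 2.6/2) / 5 = 0.12 in/h.

φ ≈ 0.12 in/h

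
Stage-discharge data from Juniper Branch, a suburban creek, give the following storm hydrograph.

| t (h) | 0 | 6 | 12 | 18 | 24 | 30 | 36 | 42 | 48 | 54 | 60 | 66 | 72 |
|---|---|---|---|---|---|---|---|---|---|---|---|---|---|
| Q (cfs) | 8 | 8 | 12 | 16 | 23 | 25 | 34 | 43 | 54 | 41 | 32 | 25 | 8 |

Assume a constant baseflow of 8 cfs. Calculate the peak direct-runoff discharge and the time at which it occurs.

Q_p = 46.0 cfs at t = 48 h

Subtracting baseflow gives direct-runoff ordinates: 0.0, 0.0, 4.0, 8.0, 15.0, 17.0, 26.0, 35.0, 46.0, 33.0, 24.0, 17.0, 0.0 cfs.
The maximum is 46.0 cfs, occurring at the reading for t = 48 h.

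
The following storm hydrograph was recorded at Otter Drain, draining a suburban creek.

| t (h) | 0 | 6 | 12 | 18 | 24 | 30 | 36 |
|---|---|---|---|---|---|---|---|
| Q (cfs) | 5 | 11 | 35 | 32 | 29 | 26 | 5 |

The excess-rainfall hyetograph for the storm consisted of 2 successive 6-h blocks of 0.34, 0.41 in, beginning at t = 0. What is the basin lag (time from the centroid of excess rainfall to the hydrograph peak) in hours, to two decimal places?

t_L ≈ 5.72 h

Centroid of excess rainfall: t_c = Σ P_i·t̄_i / ΣP_i = 6.2800 h (block centres at 3, 9 h).
Hydrograph peak occurs at t = 12 h, so basin lag t_L = 12 − 6.2800 = 5.72 h.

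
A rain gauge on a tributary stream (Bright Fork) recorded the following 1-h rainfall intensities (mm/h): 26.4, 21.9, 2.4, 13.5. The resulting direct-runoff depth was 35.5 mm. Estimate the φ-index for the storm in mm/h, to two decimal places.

φ ≈ 8.77 mm/h

Only the 3 blocks with intensity above φ contribute runoff: 26.4, 21.9, 13.5 mm/h.
Σ(I−φ)·Δt = d  ⇒  (26.4+21.9+13.5 − 3φ)·1 = 35.5
φ = (61.80 − 35.5/1) / 3 = 8.77 mm/h.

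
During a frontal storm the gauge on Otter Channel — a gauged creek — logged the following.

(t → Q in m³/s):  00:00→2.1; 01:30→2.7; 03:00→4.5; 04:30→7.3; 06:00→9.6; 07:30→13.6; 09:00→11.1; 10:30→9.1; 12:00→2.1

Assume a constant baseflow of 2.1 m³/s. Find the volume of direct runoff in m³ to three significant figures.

V ≈ 2.33 × 10^5 m³

Direct-runoff ordinates (Q − Q_b): 0.0, 0.6, 2.4, 5.2, 7.5, 11.5, 9.0, 7.0, 0.0 m³/s.
ΣQ_DR = 43.20 m³/s.
With Δt = 1.5 h = 5400 s, V = ΣQ_DR · Δt = 43.20 × 5400 = 2.33 × 10^5 m³.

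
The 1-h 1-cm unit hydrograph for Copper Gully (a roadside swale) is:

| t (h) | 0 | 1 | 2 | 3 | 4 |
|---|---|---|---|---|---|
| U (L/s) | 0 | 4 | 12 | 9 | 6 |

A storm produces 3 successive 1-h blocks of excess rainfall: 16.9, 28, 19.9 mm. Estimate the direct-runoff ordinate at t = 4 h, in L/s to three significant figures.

Q ≈ 59.2 L/s

By discrete convolution, Q_j = Σ (P_i / 10 mm) · U_{j−i}.
At t = 4 h (j=4): Q = (16.9/10)·6 + (28/10)·9 + (19.9/10)·12 = 59.2 L/s.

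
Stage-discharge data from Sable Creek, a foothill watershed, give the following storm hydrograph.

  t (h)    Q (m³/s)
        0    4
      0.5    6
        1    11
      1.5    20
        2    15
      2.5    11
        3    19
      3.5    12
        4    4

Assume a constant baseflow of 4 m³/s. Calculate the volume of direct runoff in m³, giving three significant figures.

V ≈ 1.19 × 10^5 m³

Direct-runoff ordinates (Q − Q_b): 0.0, 2.0, 7.0, 16.0, 11.0, 7.0, 15.0, 8.0, 0.0 m³/s.
ΣQ_DR = 66.00 m³/s.
With Δt = 0.5 h = 1800 s, V = ΣQ_DR · Δt = 66.00 × 1800 = 1.19 × 10^5 m³.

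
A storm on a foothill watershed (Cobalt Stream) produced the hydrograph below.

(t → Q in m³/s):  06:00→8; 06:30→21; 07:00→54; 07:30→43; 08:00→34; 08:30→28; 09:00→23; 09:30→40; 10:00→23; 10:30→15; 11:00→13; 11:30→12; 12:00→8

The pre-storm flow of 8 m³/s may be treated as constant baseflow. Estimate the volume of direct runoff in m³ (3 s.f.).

Direct-runoff ordinates (Q − Q_b): 0.0, 13.0, 46.0, 35.0, 26.0, 20.0, 15.0, 32.0, 15.0, 7.0, 5.0, 4.0, 0.0 m³/s.
ΣQ_DR = 218.0 m³/s.
With Δt = 0.5 h = 1800 s, V = ΣQ_DR · Δt = 218.0 × 1800 = 3.92 × 10^5 m³.

V ≈ 3.92 × 10^5 m³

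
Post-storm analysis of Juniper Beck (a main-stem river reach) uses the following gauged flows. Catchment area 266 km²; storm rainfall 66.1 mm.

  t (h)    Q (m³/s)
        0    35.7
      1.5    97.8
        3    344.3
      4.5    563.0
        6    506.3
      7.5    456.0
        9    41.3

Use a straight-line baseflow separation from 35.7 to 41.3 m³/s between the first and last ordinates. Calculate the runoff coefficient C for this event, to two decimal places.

ΣQ_DR = 1775 m³/s; V = ΣQ_DR·Δt = 9.584 × 10^6 m³.
Runoff depth d = V / A = 36.03 mm.
C = d / P = 36.03 / 66.1 = 0.55.

C ≈ 0.55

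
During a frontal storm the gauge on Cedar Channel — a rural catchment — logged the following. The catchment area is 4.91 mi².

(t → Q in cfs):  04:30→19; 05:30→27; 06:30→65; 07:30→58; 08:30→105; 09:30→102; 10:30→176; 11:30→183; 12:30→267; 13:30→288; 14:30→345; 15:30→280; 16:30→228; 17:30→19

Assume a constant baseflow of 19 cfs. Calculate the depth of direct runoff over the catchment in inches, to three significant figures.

d ≈ 0.598 in

Direct runoff: 0.0, 8.0, 46.0, 39.0, 86.0, 83.0, 157.0, 164.0, 248.0, 269.0, 326.0, 261.0, 209.0, 0.0 cfs; ΣQ_DR = 1896 cfs.
V = ΣQ_DR · Δt = 1896 × 3600 s = 6.826 × 10^6 ft³.
Over A = 4.91 mi², depth = V / A = 0.598 in.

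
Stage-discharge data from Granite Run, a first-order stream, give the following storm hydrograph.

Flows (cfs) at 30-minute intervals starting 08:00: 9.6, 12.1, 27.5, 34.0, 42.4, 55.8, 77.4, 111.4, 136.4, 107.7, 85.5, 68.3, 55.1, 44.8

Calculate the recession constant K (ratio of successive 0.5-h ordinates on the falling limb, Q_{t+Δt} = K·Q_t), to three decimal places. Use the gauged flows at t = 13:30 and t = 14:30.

Using the recession-limb readings at t = 13:30 and t = 14:30: Q falls from 68.3 to 44.8 cfs over 2 intervals.
K = (Q₂/Q₁)^(1/2) = (44.8/68.3)^(1/2) = 0.810.

K ≈ 0.810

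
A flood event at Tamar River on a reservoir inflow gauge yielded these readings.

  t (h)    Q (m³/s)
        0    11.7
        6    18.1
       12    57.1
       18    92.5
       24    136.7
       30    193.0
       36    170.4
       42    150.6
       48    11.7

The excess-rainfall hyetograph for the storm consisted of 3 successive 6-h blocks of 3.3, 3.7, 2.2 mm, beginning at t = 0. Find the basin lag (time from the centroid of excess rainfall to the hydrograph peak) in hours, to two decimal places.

t_L ≈ 21.72 h

Centroid of excess rainfall: t_c = Σ P_i·t̄_i / ΣP_i = 8.2826 h (block centres at 3, 9, 15 h).
Hydrograph peak occurs at t = 30 h, so basin lag t_L = 30 − 8.2826 = 21.72 h.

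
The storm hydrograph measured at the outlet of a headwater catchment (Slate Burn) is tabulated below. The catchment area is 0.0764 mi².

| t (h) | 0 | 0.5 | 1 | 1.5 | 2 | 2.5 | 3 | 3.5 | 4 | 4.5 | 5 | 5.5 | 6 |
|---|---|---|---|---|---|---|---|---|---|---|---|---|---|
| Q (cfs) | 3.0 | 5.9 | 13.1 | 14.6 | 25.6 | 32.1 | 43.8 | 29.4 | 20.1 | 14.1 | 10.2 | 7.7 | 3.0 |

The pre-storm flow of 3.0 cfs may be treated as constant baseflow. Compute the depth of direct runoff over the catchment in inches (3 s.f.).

Direct runoff: 0.0, 2.9, 10.1, 11.6, 22.6, 29.1, 40.8, 26.4, 17.1, 11.1, 7.2, 4.7, 0.0 cfs; ΣQ_DR = 183.6 cfs.
V = ΣQ_DR · Δt = 183.6 × 1800 s = 3.305 × 10^5 ft³.
Over A = 0.0764 mi², depth = V / A = 1.86 in.

d ≈ 1.86 in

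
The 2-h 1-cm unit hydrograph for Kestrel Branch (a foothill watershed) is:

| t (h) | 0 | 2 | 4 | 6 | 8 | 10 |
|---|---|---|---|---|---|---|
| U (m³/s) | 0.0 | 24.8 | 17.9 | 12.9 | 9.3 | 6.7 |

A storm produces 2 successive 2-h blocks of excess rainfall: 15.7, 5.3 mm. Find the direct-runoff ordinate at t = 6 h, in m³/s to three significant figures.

By discrete convolution, Q_j = Σ (P_i / 10 mm) · U_{j−i}.
At t = 6 h (j=3): Q = (15.7/10)·12.9 + (5.3/10)·17.9 = 29.7 m³/s.

Q ≈ 29.7 m³/s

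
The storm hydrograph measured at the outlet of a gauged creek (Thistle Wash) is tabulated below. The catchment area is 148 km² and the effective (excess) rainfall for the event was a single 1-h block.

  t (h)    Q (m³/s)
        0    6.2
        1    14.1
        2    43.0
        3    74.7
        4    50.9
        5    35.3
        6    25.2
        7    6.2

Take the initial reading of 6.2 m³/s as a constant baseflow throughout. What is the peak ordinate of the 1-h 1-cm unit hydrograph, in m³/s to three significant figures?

Direct runoff: 0.0, 7.9, 36.8, 68.5, 44.7, 29.1, 19.0, 0.0 m³/s; ΣQ_DR = 206.0 m³/s, peak = 68.5 m³/s.
Runoff depth d = ΣQ_DR·Δt / A = 206.0 × 3600 / (148 km²) = 5.011 mm.
The 1-cm UH is the DRH scaled by (10 mm)/d, so U_p = 68.5 × 10/5.011 = 137 m³/s.

U_p ≈ 137 m³/s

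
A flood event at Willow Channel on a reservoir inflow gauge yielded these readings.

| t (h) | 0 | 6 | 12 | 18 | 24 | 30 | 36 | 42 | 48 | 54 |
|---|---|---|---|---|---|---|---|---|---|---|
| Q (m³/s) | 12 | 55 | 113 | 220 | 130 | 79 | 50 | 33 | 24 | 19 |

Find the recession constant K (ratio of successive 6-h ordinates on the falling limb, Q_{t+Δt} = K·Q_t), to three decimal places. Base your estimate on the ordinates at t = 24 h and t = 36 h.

Using the recession-limb readings at t = 24 h and t = 36 h: Q falls from 130 to 50 m³/s over 2 intervals.
K = (Q₂/Q₁)^(1/2) = (50/130)^(1/2) = 0.620.

K ≈ 0.620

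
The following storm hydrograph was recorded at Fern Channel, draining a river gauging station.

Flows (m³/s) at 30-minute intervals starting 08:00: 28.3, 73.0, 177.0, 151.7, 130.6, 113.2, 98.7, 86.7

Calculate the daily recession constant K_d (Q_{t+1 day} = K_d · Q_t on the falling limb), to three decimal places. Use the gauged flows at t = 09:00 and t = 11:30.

Between t = 09:00 and t = 11:30 the flow falls from 177.0 to 86.7 m³/s over 5×0.5 h = 2.5 h.
Per-interval ratio K = (86.7/177.0)^(1/5) = 0.8670; K_d = K^(24/0.5) = 0.001.

K_d ≈ 0.001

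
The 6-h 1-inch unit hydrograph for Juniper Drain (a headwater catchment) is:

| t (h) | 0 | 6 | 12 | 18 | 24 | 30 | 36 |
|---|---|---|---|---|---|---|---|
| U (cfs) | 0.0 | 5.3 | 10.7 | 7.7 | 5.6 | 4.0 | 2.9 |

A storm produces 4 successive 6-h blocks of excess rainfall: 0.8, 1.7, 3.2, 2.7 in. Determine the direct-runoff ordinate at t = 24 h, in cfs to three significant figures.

By discrete convolution, Q_j = Σ (P_i / 1 in) · U_{j−i}.
At t = 24 h (j=4): Q = (0.8/1)·5.6 + (1.7/1)·7.7 + (3.2/1)·10.7 + (2.7/1)·5.3 = 66.1 cfs.

Q ≈ 66.1 cfs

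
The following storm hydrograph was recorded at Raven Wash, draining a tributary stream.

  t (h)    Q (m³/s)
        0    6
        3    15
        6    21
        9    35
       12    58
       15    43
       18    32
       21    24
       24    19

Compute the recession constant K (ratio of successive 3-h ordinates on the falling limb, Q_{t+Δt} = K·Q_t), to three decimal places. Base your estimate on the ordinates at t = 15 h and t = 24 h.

Using the recession-limb readings at t = 15 h and t = 24 h: Q falls from 43 to 19 m³/s over 3 intervals.
K = (Q₂/Q₁)^(1/3) = (19/43)^(1/3) = 0.762.

K ≈ 0.762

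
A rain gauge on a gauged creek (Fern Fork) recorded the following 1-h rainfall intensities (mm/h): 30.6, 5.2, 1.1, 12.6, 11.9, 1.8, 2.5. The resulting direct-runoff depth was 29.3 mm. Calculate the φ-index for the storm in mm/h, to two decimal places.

Only the 3 blocks with intensity above φ contribute runoff: 30.6, 12.6, 11.9 mm/h.
Σ(I−φ)·Δt = d  ⇒  (30.6+12.6+11.9 − 3φ)·1 = 29.3
φ = (55.10 − 29.3/1) / 3 = 8.60 mm/h.

φ ≈ 8.60 mm/h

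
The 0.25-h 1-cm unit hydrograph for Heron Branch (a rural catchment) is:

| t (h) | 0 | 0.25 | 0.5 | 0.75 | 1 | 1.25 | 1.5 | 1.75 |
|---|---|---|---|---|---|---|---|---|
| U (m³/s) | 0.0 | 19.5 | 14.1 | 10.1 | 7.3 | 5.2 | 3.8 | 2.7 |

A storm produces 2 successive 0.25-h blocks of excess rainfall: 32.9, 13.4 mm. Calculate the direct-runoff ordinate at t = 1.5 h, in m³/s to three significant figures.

By discrete convolution, Q_j = Σ (P_i / 10 mm) · U_{j−i}.
At t = 1.5 h (j=6): Q = (32.9/10)·3.8 + (13.4/10)·5.2 = 19.5 m³/s.

Q ≈ 19.5 m³/s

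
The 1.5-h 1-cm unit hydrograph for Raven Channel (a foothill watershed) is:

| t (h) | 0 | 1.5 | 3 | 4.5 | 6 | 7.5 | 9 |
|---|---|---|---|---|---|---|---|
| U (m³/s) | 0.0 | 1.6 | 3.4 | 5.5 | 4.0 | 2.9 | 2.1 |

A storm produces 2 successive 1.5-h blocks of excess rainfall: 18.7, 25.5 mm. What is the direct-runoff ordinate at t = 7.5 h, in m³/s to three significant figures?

By discrete convolution, Q_j = Σ (P_i / 10 mm) · U_{j−i}.
At t = 7.5 h (j=5): Q = (18.7/10)·2.9 + (25.5/10)·4.0 = 15.6 m³/s.

Q ≈ 15.6 m³/s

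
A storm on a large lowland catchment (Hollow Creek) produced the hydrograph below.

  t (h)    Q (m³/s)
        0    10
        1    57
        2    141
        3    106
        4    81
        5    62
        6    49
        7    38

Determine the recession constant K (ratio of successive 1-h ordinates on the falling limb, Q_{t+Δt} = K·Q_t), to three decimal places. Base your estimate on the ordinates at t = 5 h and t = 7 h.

Using the recession-limb readings at t = 5 h and t = 7 h: Q falls from 62 to 38 m³/s over 2 intervals.
K = (Q₂/Q₁)^(1/2) = (38/62)^(1/2) = 0.783.

K ≈ 0.783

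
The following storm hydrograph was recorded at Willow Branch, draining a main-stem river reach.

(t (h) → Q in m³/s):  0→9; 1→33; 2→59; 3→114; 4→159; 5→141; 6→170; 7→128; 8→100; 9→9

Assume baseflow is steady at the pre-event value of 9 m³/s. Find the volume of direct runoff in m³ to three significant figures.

Direct-runoff ordinates (Q − Q_b): 0.0, 24.0, 50.0, 105.0, 150.0, 132.0, 161.0, 119.0, 91.0, 0.0 m³/s.
ΣQ_DR = 832.0 m³/s.
With Δt = 1 h = 3600 s, V = ΣQ_DR · Δt = 832.0 × 3600 = 3.00 × 10^6 m³.

V ≈ 3.00 × 10^6 m³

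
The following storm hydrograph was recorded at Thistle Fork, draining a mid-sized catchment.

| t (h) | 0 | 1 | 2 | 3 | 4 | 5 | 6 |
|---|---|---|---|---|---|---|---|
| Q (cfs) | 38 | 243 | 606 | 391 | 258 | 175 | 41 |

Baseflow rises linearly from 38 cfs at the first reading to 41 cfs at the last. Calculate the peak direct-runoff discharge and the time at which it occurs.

Subtracting baseflow gives direct-runoff ordinates: 0.00, 204.50, 567.00, 351.50, 218.00, 134.50, 0.00 cfs.
The maximum is 567.00 cfs, occurring at the reading for t = 2 h.

Q_p = 567.00 cfs at t = 2 h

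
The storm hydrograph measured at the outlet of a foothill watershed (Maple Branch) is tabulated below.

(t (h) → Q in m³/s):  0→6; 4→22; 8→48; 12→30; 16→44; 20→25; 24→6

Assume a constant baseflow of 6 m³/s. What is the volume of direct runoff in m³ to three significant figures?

V ≈ 2.00 × 10^6 m³

Direct-runoff ordinates (Q − Q_b): 0.0, 16.0, 42.0, 24.0, 38.0, 19.0, 0.0 m³/s.
ΣQ_DR = 139.0 m³/s.
With Δt = 4 h = 14400 s, V = ΣQ_DR · Δt = 139.0 × 14400 = 2.00 × 10^6 m³.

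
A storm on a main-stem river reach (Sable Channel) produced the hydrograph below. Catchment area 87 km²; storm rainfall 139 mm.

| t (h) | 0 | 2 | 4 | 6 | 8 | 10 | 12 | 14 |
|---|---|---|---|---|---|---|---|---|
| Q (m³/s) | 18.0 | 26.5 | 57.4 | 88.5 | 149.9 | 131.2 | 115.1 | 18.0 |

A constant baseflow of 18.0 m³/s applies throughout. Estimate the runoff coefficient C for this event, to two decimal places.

ΣQ_DR = 460.6 m³/s; V = ΣQ_DR·Δt = 3.316 × 10^6 m³.
Runoff depth d = V / A = 38.12 mm.
C = d / P = 38.12 / 139 = 0.27.

C ≈ 0.27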